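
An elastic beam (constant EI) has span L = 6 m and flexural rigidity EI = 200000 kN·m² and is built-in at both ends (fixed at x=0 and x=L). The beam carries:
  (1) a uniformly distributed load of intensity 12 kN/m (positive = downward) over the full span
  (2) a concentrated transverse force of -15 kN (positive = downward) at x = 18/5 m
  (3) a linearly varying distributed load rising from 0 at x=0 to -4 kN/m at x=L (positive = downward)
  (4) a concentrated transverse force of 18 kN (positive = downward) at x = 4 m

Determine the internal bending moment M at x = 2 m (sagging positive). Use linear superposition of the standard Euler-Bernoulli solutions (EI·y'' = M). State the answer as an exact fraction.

M(2) = 2228/225 kN·m

Load 1 — uniform load w=12 kN/m over full span:
  M_1 = wLx/2 - wL²/12 - wx²/2 = 12·6·2/2 - 12·6²/12 - 12·2²/2 = 12 kN·m
Load 2 — point force P=-15 kN at a=18/5 m (b=L-a=12/5):
  M_2 = Pb²(3a+b)x/L³ - Pab²/L²  [x≤a] = (-15)·(12/5)²·(3·(18/5)+(12/5))·2/6³ - (-15)·(18/5)·(12/5)²/6² = -48/25 kN·m
Load 3 — triangular load w₀=-4 kN/m (0→w₀ over full span):
  M_3 = 3w₀Lx/20 - w₀L²/30 - w₀x³/(6L) = 3·(-4)·6·2/20 - (-4)·6²/30 - (-4)·2³/(6·6) = -68/45 kN·m
Load 4 — point force P=18 kN at a=4 m (b=L-a=2):
  M_4 = Pb²(3a+b)x/L³ - Pab²/L²  [x≤a] = 18·2²·(3·4+2)·2/6³ - 18·4·2²/6² = 4/3 kN·m
Superposition: M = Σ M_i = 2228/225 kN·m ≈ 9.902222 kN·m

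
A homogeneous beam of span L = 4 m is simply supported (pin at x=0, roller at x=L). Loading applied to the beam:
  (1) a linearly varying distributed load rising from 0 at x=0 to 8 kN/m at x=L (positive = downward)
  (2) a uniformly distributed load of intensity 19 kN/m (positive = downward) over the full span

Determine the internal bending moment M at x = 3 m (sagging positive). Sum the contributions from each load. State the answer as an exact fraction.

M(3) = 71/2 kN·m

Load 1 — triangular load w₀=8 kN/m (0→w₀ over full span):
  M_1 = w₀Lx/6 - w₀x³/(6L) = 8·4·3/6 - 8·3³/(6·4) = 7 kN·m
Load 2 — uniform load w=19 kN/m over full span:
  M_2 = wx(L-x)/2 = 19·3·(4-3)/2 = 57/2 kN·m
Superposition: M = Σ M_i = 71/2 kN·m ≈ 35.500000 kN·m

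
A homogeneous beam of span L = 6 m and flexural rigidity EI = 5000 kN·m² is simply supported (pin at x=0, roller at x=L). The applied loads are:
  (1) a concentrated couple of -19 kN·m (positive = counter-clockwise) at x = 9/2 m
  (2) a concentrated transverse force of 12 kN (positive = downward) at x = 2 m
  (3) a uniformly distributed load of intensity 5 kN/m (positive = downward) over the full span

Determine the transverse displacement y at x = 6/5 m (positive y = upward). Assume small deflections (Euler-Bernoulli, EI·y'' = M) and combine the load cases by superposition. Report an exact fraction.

Load 1 — applied couple M₀=-19 kN·m at a=9/2 m (b=L-a=3/2):
  y_1 = (M₀x³/(6L)+C₁x)/EI  [x≤a] with C₁=M₀(3b²-L²)/(6L)=247/16 = ((-19)·(6/5)³/(6·6)+(247/16)·(6/5))/5000 = 17613/5000000 m
Load 2 — point force P=12 kN at a=2 m (b=L-a=4):
  y_2 = -Pbx(L²-b²-x²)/(6LEI)  [x≤a] = -12·4·(6/5)·(6²-4²-(6/5)²)/(6·6·5000) = -464/78125 m
Load 3 — uniform load w=5 kN/m over full span:
  y_3 = -wx(L³-2Lx²+x³)/(24EI) = -5·(6/5)·(6³-2·6·(6/5)²+(6/5)³)/(24·5000) = -783/78125 m
Superposition: y = Σ y_i = -12439/1000000 m ≈ -0.012439 m

y(6/5) = -12439/1000000 m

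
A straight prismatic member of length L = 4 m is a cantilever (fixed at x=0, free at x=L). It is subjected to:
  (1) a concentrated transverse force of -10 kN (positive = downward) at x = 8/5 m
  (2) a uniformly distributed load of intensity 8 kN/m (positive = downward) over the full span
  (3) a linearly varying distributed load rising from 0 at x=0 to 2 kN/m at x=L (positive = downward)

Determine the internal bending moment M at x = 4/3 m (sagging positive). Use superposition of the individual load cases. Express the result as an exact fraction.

M(4/3) = -2536/81 kN·m

Load 1 — point force P=-10 kN at a=8/5 m (b=L-a=12/5):
  M_1 = -P(a-x)  [x≤a] = -(-10)·((8/5)-(4/3)) = 8/3 kN·m
Load 2 — uniform load w=8 kN/m over full span:
  M_2 = -w(L-x)²/2 = -8·(4-(4/3))²/2 = -256/9 kN·m
Load 3 — triangular load w₀=2 kN/m (0→w₀ over full span):
  M_3 = w₀Lx/2 - w₀L²/3 - w₀x³/(6L) = 2·4·(4/3)/2 - 2·4²/3 - 2·(4/3)³/(6·4) = -448/81 kN·m
Superposition: M = Σ M_i = -2536/81 kN·m ≈ -31.308642 kN·m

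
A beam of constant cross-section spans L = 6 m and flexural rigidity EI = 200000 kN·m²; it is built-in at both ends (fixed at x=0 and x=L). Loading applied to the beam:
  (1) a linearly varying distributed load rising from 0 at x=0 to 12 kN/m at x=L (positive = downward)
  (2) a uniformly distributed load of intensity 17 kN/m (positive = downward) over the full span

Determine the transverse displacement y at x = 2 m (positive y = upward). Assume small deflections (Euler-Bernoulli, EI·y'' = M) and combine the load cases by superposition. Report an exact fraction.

Load 1 — triangular load w₀=12 kN/m (0→w₀ over full span):
  y_1 = -w₀x²(L-x)²(x+2L)/(120LEI) = -12·2²·(6-2)²·(2+2·6)/(120·6·200000) = -7/93750 m
Load 2 — uniform load w=17 kN/m over full span:
  y_2 = -wx²(L-x)²/(24EI) = -17·2²·(6-2)²/(24·200000) = -17/75000 m
Superposition: y = Σ y_i = -113/375000 m ≈ -0.000301 m

y(2) = -113/375000 m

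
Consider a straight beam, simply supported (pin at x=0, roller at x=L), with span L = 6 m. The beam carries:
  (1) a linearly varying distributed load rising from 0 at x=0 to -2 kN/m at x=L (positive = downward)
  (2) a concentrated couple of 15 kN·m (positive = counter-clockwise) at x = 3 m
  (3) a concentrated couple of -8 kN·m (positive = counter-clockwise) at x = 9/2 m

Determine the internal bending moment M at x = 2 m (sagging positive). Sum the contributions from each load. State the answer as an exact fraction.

Load 1 — triangular load w₀=-2 kN/m (0→w₀ over full span):
  M_1 = w₀Lx/6 - w₀x³/(6L) = (-2)·6·2/6 - (-2)·2³/(6·6) = -32/9 kN·m
Load 2 — applied couple M₀=15 kN·m at a=3 m (b=L-a=3):
  M_2 = M₀x/L  [x≤a] = 15·2/6 = 5 kN·m
Load 3 — applied couple M₀=-8 kN·m at a=9/2 m (b=L-a=3/2):
  M_3 = M₀x/L  [x≤a] = (-8)·2/6 = -8/3 kN·m
Superposition: M = Σ M_i = -11/9 kN·m ≈ -1.222222 kN·m

M(2) = -11/9 kN·m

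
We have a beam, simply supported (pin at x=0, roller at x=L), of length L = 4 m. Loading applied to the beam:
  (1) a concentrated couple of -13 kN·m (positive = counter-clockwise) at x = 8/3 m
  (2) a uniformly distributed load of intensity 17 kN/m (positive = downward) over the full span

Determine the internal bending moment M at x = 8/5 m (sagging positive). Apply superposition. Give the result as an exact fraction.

Load 1 — applied couple M₀=-13 kN·m at a=8/3 m (b=L-a=4/3):
  M_1 = M₀x/L  [x≤a] = (-13)·(8/5)/4 = -26/5 kN·m
Load 2 — uniform load w=17 kN/m over full span:
  M_2 = wx(L-x)/2 = 17·(8/5)·(4-(8/5))/2 = 816/25 kN·m
Superposition: M = Σ M_i = 686/25 kN·m ≈ 27.440000 kN·m

M(8/5) = 686/25 kN·m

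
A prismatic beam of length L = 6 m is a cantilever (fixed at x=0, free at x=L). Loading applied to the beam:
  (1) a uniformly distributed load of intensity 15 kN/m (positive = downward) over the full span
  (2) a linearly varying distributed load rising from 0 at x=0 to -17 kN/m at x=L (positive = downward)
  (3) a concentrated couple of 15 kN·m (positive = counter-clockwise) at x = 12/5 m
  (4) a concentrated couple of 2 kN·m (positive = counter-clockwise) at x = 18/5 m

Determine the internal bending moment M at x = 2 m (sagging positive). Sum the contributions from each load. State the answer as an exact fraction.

Load 1 — uniform load w=15 kN/m over full span:
  M_1 = -w(L-x)²/2 = -15·(6-2)²/2 = -120 kN·m
Load 2 — triangular load w₀=-17 kN/m (0→w₀ over full span):
  M_2 = w₀Lx/2 - w₀L²/3 - w₀x³/(6L) = (-17)·6·2/2 - (-17)·6²/3 - (-17)·2³/(6·6) = 952/9 kN·m
Load 3 — applied couple M₀=15 kN·m at a=12/5 m (b=L-a=18/5):
  M_3 = M₀  [x≤a] = 15 = 15 kN·m
Load 4 — applied couple M₀=2 kN·m at a=18/5 m (b=L-a=12/5):
  M_4 = M₀  [x≤a] = 2 = 2 kN·m
Superposition: M = Σ M_i = 25/9 kN·m ≈ 2.777778 kN·m

M(2) = 25/9 kN·m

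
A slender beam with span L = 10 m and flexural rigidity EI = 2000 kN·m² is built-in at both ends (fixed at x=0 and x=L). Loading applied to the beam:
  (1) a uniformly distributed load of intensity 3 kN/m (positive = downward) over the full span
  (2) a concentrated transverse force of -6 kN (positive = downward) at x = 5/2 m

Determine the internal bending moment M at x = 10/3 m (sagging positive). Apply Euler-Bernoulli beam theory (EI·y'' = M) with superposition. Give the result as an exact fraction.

M(10/3) = 235/48 kN·m

Load 1 — uniform load w=3 kN/m over full span:
  M_1 = wLx/2 - wL²/12 - wx²/2 = 3·10·(10/3)/2 - 3·10²/12 - 3·(10/3)²/2 = 25/3 kN·m
Load 2 — point force P=-6 kN at a=5/2 m (b=L-a=15/2):
  M_2 = Pa²(a+3b)(L-x)/L³ - Pa²b/L²  [x>a] = (-6)·(5/2)²·((5/2)+3·(15/2))·(10-(10/3))/10³ - (-6)·(5/2)²·(15/2)/10² = -55/16 kN·m
Superposition: M = Σ M_i = 235/48 kN·m ≈ 4.895833 kN·m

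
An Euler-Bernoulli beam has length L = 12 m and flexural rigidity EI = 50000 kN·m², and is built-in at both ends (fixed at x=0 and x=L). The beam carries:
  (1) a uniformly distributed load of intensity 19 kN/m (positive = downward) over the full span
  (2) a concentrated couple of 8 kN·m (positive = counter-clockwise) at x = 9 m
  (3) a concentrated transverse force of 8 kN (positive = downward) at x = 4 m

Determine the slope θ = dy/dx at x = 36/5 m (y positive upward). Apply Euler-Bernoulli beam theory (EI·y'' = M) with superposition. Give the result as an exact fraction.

Load 1 — uniform load w=19 kN/m over full span:
  θ_1 = -wx(L-x)(L-2x)/(12EI) = -19·(36/5)·(12-(36/5))·(12-2·(36/5))/(12·50000) = 1026/390625 rad
Load 2 — applied couple M₀=8 kN·m at a=9 m (b=L-a=3):
  θ_2 = (R_Ax²/2 - M_Ax)/EI  [x≤a] with R_A=3/4, M_A=5/2 = ((3/4)·(36/5)²/2 - (5/2)·(36/5))/50000 = 9/312500 rad
Load 3 — point force P=8 kN at a=4 m (b=L-a=8):
  θ_3 = Pa²(L-x)(2bL-(3b+a)(L-x))/(2L³EI)  [x>a] = 8·4²·(12-(36/5))·(2·8·12-(3·8+4)·(12-(36/5)))/(2·12³·50000) = 16/78125 rad
Superposition: θ = Σ θ_i = 4469/1562500 rad ≈ 0.002860 rad

θ(36/5) = 4469/1562500 rad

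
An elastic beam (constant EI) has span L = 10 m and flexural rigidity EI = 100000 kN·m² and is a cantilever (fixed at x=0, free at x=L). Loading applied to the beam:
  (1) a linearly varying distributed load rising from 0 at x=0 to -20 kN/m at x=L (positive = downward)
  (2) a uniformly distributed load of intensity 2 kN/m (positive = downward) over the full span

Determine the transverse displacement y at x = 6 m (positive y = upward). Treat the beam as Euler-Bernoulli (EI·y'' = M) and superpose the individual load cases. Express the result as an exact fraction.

Load 1 — triangular load w₀=-20 kN/m (0→w₀ over full span):
  y_1 = (w₀Lx³/12-w₀L²x²/6-w₀x⁵/(120L))/EI = ((-20)·10·6³/12-(-20)·10²·6²/6-(-20)·6⁵/(120·10))/100000 = 5331/62500 m
Load 2 — uniform load w=2 kN/m over full span:
  y_2 = -wx²(x²-4Lx+6L²)/(24EI) = -2·6²·(6²-4·10·6+6·10²)/(24·100000) = -297/25000 m
Superposition: y = Σ y_i = 9177/125000 m ≈ 0.073416 m

y(6) = 9177/125000 m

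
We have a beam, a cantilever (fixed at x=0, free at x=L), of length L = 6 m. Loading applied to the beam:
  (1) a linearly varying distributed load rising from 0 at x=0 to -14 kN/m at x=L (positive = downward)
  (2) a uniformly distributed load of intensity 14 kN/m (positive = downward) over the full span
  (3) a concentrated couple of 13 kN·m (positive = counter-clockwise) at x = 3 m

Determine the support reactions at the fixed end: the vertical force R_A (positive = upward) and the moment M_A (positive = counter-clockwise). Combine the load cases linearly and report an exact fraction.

R_A = 42 kN, M_A = 71 kN·m

Load 1 — triangular load w₀=-14 kN/m (0→w₀ over full span):
  R_A = w₀L/2 = (-14)·6/2 = -42 kN
  M_A = w₀L²/3 = (-14)·6²/3 = -168 kN·m
Load 2 — uniform load w=14 kN/m over full span:
  R_A = wL = 14·6 = 84 kN
  M_A = wL²/2 = 14·6²/2 = 252 kN·m
Load 3 — applied couple M₀=13 kN·m at a=3 m (b=L-a=3):
  R_A = 0 kN
  M_A = -M₀ = -13 kN·m
Superposition: R_A = 42 kN, M_A = 71 kN·m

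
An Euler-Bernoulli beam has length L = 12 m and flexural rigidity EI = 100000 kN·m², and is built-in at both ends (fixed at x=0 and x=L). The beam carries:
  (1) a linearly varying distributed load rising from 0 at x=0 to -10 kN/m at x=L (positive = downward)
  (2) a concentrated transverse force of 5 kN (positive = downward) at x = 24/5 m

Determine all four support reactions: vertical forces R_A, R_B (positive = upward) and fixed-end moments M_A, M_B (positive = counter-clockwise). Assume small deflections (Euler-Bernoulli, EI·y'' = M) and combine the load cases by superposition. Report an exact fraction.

R_A = -369/25 kN, M_A = -984/25 kN·m, R_B = -1006/25 kN, M_B = 1656/25 kN·m

Load 1 — triangular load w₀=-10 kN/m (0→w₀ over full span):
  R_A = 3w₀L/20 = 3·(-10)·12/20 = -18 kN
  M_A = w₀L²/30 = (-10)·12²/30 = -48 kN·m
  R_B = 7w₀L/20 = 7·(-10)·12/20 = -42 kN
  M_B = -w₀L²/20 = -(-10)·12²/20 = 72 kN·m
Load 2 — point force P=5 kN at a=24/5 m (b=L-a=36/5):
  R_A = Pb²(3a+b)/L³ = 5·(36/5)²·(3·(24/5)+(36/5))/12³ = 81/25 kN
  M_A = Pab²/L² = 5·(24/5)·(36/5)²/12² = 216/25 kN·m
  R_B = Pa²(a+3b)/L³ = 5·(24/5)²·((24/5)+3·(36/5))/12³ = 44/25 kN
  M_B = -Pa²b/L² = -5·(24/5)²·(36/5)/12² = -144/25 kN·m
Superposition: R_A = -369/25 kN, M_A = -984/25 kN·m, R_B = -1006/25 kN, M_B = 1656/25 kN·m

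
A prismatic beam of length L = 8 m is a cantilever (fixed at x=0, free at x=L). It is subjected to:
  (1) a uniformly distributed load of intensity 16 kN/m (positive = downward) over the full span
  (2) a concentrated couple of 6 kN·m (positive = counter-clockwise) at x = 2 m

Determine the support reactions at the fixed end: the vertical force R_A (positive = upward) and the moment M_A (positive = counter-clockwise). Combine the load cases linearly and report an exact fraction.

R_A = 128 kN, M_A = 506 kN·m

Load 1 — uniform load w=16 kN/m over full span:
  R_A = wL = 16·8 = 128 kN
  M_A = wL²/2 = 16·8²/2 = 512 kN·m
Load 2 — applied couple M₀=6 kN·m at a=2 m (b=L-a=6):
  R_A = 0 kN
  M_A = -M₀ = -6 kN·m
Superposition: R_A = 128 kN, M_A = 506 kN·m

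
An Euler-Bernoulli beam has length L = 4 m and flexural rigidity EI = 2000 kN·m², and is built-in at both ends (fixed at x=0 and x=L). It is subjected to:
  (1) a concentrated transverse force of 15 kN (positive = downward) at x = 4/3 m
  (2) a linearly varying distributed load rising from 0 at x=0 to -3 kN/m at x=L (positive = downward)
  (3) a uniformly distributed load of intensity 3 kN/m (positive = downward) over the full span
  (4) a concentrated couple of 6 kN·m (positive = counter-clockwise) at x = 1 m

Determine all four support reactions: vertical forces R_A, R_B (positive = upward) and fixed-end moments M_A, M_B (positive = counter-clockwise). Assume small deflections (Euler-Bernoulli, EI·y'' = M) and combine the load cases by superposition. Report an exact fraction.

R_A = 12239/720 kN, M_A = 3659/360 kN·m, R_B = 2881/720 kN, M_B = -1501/360 kN·m

Load 1 — point force P=15 kN at a=4/3 m (b=L-a=8/3):
  R_A = Pb²(3a+b)/L³ = 15·(8/3)²·(3·(4/3)+(8/3))/4³ = 100/9 kN
  M_A = Pab²/L² = 15·(4/3)·(8/3)²/4² = 80/9 kN·m
  R_B = Pa²(a+3b)/L³ = 15·(4/3)²·((4/3)+3·(8/3))/4³ = 35/9 kN
  M_B = -Pa²b/L² = -15·(4/3)²·(8/3)/4² = -40/9 kN·m
Load 2 — triangular load w₀=-3 kN/m (0→w₀ over full span):
  R_A = 3w₀L/20 = 3·(-3)·4/20 = -9/5 kN
  M_A = w₀L²/30 = (-3)·4²/30 = -8/5 kN·m
  R_B = 7w₀L/20 = 7·(-3)·4/20 = -21/5 kN
  M_B = -w₀L²/20 = -(-3)·4²/20 = 12/5 kN·m
Load 3 — uniform load w=3 kN/m over full span:
  R_A = wL/2 = 3·4/2 = 6 kN
  M_A = wL²/12 = 3·4²/12 = 4 kN·m
  R_B = wL/2 = 3·4/2 = 6 kN
  M_B = -wL²/12 = -3·4²/12 = -4 kN·m
Load 4 — applied couple M₀=6 kN·m at a=1 m (b=L-a=3):
  R_A = 6M₀ab/L³ = 6·6·1·3/4³ = 27/16 kN
  M_A = M₀b(2a-b)/L² = 6·3·(2·1-3)/4² = -9/8 kN·m
  R_B = -6M₀ab/L³ = -6·6·1·3/4³ = -27/16 kN
  M_B = M₀a(2b-a)/L² = 6·1·(2·3-1)/4² = 15/8 kN·m
Superposition: R_A = 12239/720 kN, M_A = 3659/360 kN·m, R_B = 2881/720 kN, M_B = -1501/360 kN·m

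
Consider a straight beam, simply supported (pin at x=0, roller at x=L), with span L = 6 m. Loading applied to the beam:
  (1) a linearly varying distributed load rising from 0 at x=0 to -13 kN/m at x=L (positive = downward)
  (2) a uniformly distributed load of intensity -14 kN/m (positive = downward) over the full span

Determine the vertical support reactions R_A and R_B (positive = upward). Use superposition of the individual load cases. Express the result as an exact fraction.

Load 1 — triangular load w₀=-13 kN/m (0→w₀ over full span):
  R_A = w₀L/6 = (-13)·6/6 = -13 kN
  R_B = w₀L/3 = (-13)·6/3 = -26 kN
Load 2 — uniform load w=-14 kN/m over full span:
  R_A = wL/2 = (-14)·6/2 = -42 kN
  R_B = wL/2 = (-14)·6/2 = -42 kN
Superposition: R_A = -55 kN, R_B = -68 kN

R_A = -55 kN, R_B = -68 kN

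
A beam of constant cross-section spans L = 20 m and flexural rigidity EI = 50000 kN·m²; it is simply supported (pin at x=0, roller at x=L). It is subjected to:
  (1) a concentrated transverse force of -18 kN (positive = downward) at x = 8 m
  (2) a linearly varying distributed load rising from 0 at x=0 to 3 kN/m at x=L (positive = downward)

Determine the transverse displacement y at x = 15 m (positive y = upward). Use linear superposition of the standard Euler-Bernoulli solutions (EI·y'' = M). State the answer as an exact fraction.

y(15) = -14663/1600000 m

Load 1 — point force P=-18 kN at a=8 m (b=L-a=12):
  y_1 = -Pa(L-x)(2Lx-a²-x²)/(6LEI)  [x>a] = -(-18)·8·(20-15)·(2·20·15-8²-15²)/(6·20·50000) = 933/25000 m
Load 2 — triangular load w₀=3 kN/m (0→w₀ over full span):
  y_2 = -w₀x(7L⁴-10L²x²+3x⁴)/(360LEI) = -3·15·(7·20⁴-10·20²·15²+3·15⁴)/(360·20·50000) = -119/2560 m
Superposition: y = Σ y_i = -14663/1600000 m ≈ -0.009164 m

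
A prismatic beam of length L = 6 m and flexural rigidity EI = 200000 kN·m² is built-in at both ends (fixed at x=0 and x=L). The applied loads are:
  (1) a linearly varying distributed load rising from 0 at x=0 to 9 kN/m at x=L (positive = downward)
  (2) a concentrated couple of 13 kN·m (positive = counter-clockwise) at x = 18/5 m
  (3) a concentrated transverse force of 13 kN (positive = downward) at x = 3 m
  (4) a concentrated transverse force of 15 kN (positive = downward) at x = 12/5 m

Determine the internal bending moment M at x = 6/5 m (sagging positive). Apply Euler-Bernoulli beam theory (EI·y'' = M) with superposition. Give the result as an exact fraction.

Load 1 — triangular load w₀=9 kN/m (0→w₀ over full span):
  M_1 = 3w₀Lx/20 - w₀L²/30 - w₀x³/(6L) = 3·9·6·(6/5)/20 - 9·6²/30 - 9·(6/5)³/(6·6) = -189/125 kN·m
Load 2 — applied couple M₀=13 kN·m at a=18/5 m (b=L-a=12/5):
  M_2 = R_Ax - M_A  [x≤a] with R_A=78/25, M_A=104/25 = (78/25)·(6/5) - (104/25) = -52/125 kN·m
Load 3 — point force P=13 kN at a=3 m (b=L-a=3):
  M_3 = Pb²(3a+b)x/L³ - Pab²/L²  [x≤a] = 13·3²·(3·3+3)·(6/5)/6³ - 13·3·3²/6² = -39/20 kN·m
Load 4 — point force P=15 kN at a=12/5 m (b=L-a=18/5):
  M_4 = Pb²(3a+b)x/L³ - Pab²/L²  [x≤a] = 15·(18/5)²·(3·(12/5)+(18/5))·(6/5)/6³ - 15·(12/5)·(18/5)²/6² = -162/125 kN·m
Superposition: M = Σ M_i = -2587/500 kN·m ≈ -5.174000 kN·m

M(6/5) = -2587/500 kN·m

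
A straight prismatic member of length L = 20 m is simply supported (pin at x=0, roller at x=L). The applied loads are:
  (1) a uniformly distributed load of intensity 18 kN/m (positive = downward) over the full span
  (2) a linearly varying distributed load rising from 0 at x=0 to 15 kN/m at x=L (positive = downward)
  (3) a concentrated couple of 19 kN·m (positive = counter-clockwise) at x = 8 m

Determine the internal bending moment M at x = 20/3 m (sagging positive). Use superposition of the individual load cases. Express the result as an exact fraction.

M(20/3) = 29771/27 kN·m

Load 1 — uniform load w=18 kN/m over full span:
  M_1 = wx(L-x)/2 = 18·(20/3)·(20-(20/3))/2 = 800 kN·m
Load 2 — triangular load w₀=15 kN/m (0→w₀ over full span):
  M_2 = w₀Lx/6 - w₀x³/(6L) = 15·20·(20/3)/6 - 15·(20/3)³/(6·20) = 8000/27 kN·m
Load 3 — applied couple M₀=19 kN·m at a=8 m (b=L-a=12):
  M_3 = M₀x/L  [x≤a] = 19·(20/3)/20 = 19/3 kN·m
Superposition: M = Σ M_i = 29771/27 kN·m ≈ 1102.629630 kN·m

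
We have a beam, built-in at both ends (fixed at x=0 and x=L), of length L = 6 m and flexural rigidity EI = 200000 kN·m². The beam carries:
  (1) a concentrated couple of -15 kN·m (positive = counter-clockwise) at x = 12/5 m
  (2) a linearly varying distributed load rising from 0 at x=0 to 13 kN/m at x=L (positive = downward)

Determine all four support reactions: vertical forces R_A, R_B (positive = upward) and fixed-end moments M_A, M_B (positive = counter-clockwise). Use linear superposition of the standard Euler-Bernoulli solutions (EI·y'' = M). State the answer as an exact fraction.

Load 1 — applied couple M₀=-15 kN·m at a=12/5 m (b=L-a=18/5):
  R_A = 6M₀ab/L³ = 6·(-15)·(12/5)·(18/5)/6³ = -18/5 kN
  M_A = M₀b(2a-b)/L² = (-15)·(18/5)·(2·(12/5)-(18/5))/6² = -9/5 kN·m
  R_B = -6M₀ab/L³ = -6·(-15)·(12/5)·(18/5)/6³ = 18/5 kN
  M_B = M₀a(2b-a)/L² = (-15)·(12/5)·(2·(18/5)-(12/5))/6² = -24/5 kN·m
Load 2 — triangular load w₀=13 kN/m (0→w₀ over full span):
  R_A = 3w₀L/20 = 3·13·6/20 = 117/10 kN
  M_A = w₀L²/30 = 13·6²/30 = 78/5 kN·m
  R_B = 7w₀L/20 = 7·13·6/20 = 273/10 kN
  M_B = -w₀L²/20 = -13·6²/20 = -117/5 kN·m
Superposition: R_A = 81/10 kN, M_A = 69/5 kN·m, R_B = 309/10 kN, M_B = -141/5 kN·m

R_A = 81/10 kN, M_A = 69/5 kN·m, R_B = 309/10 kN, M_B = -141/5 kN·m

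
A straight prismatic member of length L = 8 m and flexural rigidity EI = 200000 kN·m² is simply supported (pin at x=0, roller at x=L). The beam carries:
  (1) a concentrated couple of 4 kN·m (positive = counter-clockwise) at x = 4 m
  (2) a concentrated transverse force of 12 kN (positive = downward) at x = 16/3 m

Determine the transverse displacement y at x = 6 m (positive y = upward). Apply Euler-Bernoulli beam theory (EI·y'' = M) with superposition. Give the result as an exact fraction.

y(6) = -1109/2700000 m

Load 1 — applied couple M₀=4 kN·m at a=4 m (b=L-a=4):
  y_1 = (M₀x³/(6L)-M₀(x-a)²/2+C₁x)/EI  [x>a] with C₁=M₀(3b²-L²)/(6L)=-4/3 = (4·6³/(6·8)-4·(6-4)²/2+(-4/3)·6)/200000 = 1/100000 m
Load 2 — point force P=12 kN at a=16/3 m (b=L-a=8/3):
  y_2 = -Pa(L-x)(2Lx-a²-x²)/(6LEI)  [x>a] = -12·(16/3)·(8-6)·(2·8·6-(16/3)²-6²)/(6·8·200000) = -71/168750 m
Superposition: y = Σ y_i = -1109/2700000 m ≈ -0.000411 m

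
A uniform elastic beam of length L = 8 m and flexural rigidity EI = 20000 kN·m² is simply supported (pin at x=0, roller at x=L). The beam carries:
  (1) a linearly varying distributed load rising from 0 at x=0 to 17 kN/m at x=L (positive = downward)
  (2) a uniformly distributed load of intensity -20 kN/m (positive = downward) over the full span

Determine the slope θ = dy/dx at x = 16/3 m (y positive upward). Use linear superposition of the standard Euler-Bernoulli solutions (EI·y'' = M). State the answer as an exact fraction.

Load 1 — triangular load w₀=17 kN/m (0→w₀ over full span):
  θ_1 = -w₀(7L⁴-30L²x²+15x⁴)/(360LEI) = -17·(7·8⁴-30·8²·(16/3)²+15·(16/3)⁴)/(360·8·20000) = 3094/759375 rad
Load 2 — uniform load w=-20 kN/m over full span:
  θ_2 = -w(L³-6Lx²+4x³)/(24EI) = -(-20)·(8³-6·8·(16/3)²+4·(16/3)³)/(24·20000) = -104/10125 rad
Superposition: θ = Σ θ_i = -4706/759375 rad ≈ -0.006197 rad

θ(16/3) = -4706/759375 rad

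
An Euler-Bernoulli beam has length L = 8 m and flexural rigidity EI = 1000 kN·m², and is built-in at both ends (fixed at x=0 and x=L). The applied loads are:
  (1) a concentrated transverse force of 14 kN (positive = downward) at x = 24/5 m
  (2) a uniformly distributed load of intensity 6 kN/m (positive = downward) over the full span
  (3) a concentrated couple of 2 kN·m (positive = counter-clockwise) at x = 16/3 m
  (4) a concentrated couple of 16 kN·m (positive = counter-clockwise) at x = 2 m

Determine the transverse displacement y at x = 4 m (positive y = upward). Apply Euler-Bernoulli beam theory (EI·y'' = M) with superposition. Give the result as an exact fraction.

Load 1 — point force P=14 kN at a=24/5 m (b=L-a=16/5):
  y_1 = -Pb²x²(3aL-(3a+b)x)/(6L³EI)  [x≤a] = -14·(16/5)²·4²·(3·(24/5)·8-(3·(24/5)+(16/5))·4)/(6·8³·1000) = -1568/46875 m
Load 2 — uniform load w=6 kN/m over full span:
  y_2 = -wx²(L-x)²/(24EI) = -6·4²·(8-4)²/(24·1000) = -8/125 m
Load 3 — applied couple M₀=2 kN·m at a=16/3 m (b=L-a=8/3):
  y_3 = (R_Ax³/6 - M_Ax²/2)/EI  [x≤a] with R_A=1/3, M_A=2/3 = ((1/3)·4³/6 - (2/3)·4²/2)/1000 = -2/1125 m
Load 4 — applied couple M₀=16 kN·m at a=2 m (b=L-a=6):
  y_4 = (R_Ax³/6 - M_Ax²/2 - M₀(x-a)²/2)/EI  [x>a] with R_A=9/4, M_A=-3 = ((9/4)·4³/6 - (-3)·4²/2 - 16·(4-2)²/2)/1000 = 2/125 m
Superposition: y = Σ y_i = -11704/140625 m ≈ -0.083228 m

y(4) = -11704/140625 m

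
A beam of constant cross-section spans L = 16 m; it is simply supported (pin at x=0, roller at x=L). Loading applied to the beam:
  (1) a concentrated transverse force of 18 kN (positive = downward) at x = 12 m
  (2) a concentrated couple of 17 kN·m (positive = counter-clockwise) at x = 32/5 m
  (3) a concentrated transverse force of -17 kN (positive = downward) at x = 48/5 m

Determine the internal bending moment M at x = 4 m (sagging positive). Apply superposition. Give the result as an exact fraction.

Load 1 — point force P=18 kN at a=12 m (b=L-a=4):
  M_1 = Pbx/L  [x≤a] = 18·4·4/16 = 18 kN·m
Load 2 — applied couple M₀=17 kN·m at a=32/5 m (b=L-a=48/5):
  M_2 = M₀x/L  [x≤a] = 17·4/16 = 17/4 kN·m
Load 3 — point force P=-17 kN at a=48/5 m (b=L-a=32/5):
  M_3 = Pbx/L  [x≤a] = (-17)·(32/5)·4/16 = -136/5 kN·m
Superposition: M = Σ M_i = -99/20 kN·m ≈ -4.950000 kN·m

M(4) = -99/20 kN·m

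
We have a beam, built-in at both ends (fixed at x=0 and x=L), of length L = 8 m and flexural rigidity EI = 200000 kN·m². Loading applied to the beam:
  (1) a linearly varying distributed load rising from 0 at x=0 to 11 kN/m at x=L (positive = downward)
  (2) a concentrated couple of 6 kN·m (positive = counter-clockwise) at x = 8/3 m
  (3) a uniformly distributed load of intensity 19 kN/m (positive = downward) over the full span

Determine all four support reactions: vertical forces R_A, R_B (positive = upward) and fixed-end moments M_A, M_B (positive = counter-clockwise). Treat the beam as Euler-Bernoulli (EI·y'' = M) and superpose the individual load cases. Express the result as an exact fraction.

R_A = 451/5 kN, M_A = 624/5 kN·m, R_B = 529/5 kN, M_B = -2018/15 kN·m

Load 1 — triangular load w₀=11 kN/m (0→w₀ over full span):
  R_A = 3w₀L/20 = 3·11·8/20 = 66/5 kN
  M_A = w₀L²/30 = 11·8²/30 = 352/15 kN·m
  R_B = 7w₀L/20 = 7·11·8/20 = 154/5 kN
  M_B = -w₀L²/20 = -11·8²/20 = -176/5 kN·m
Load 2 — applied couple M₀=6 kN·m at a=8/3 m (b=L-a=16/3):
  R_A = 6M₀ab/L³ = 6·6·(8/3)·(16/3)/8³ = 1 kN
  M_A = M₀b(2a-b)/L² = 6·(16/3)·(2·(8/3)-(16/3))/8² = 0 kN·m
  R_B = -6M₀ab/L³ = -6·6·(8/3)·(16/3)/8³ = -1 kN
  M_B = M₀a(2b-a)/L² = 6·(8/3)·(2·(16/3)-(8/3))/8² = 2 kN·m
Load 3 — uniform load w=19 kN/m over full span:
  R_A = wL/2 = 19·8/2 = 76 kN
  M_A = wL²/12 = 19·8²/12 = 304/3 kN·m
  R_B = wL/2 = 19·8/2 = 76 kN
  M_B = -wL²/12 = -19·8²/12 = -304/3 kN·m
Superposition: R_A = 451/5 kN, M_A = 624/5 kN·m, R_B = 529/5 kN, M_B = -2018/15 kN·m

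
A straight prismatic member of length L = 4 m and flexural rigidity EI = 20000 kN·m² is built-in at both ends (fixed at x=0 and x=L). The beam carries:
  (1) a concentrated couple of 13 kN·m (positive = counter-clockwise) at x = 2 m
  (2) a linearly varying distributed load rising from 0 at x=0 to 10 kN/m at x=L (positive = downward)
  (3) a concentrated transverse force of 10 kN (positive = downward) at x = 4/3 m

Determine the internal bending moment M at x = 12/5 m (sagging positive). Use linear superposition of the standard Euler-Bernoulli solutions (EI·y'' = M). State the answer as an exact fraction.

M(12/5) = -157/2700 kN·m

Load 1 — applied couple M₀=13 kN·m at a=2 m (b=L-a=2):
  M_1 = R_Ax - M_A - M₀  [x>a] with R_A=39/8, M_A=13/4 = (39/8)·(12/5) - (13/4) - 13 = -91/20 kN·m
Load 2 — triangular load w₀=10 kN/m (0→w₀ over full span):
  M_2 = 3w₀Lx/20 - w₀L²/30 - w₀x³/(6L) = 3·10·4·(12/5)/20 - 10·4²/30 - 10·(12/5)³/(6·4) = 248/75 kN·m
Load 3 — point force P=10 kN at a=4/3 m (b=L-a=8/3):
  M_3 = Pa²(a+3b)(L-x)/L³ - Pa²b/L²  [x>a] = 10·(4/3)²·((4/3)+3·(8/3))·(4-(12/5))/4³ - 10·(4/3)²·(8/3)/4² = 32/27 kN·m
Superposition: M = Σ M_i = -157/2700 kN·m ≈ -0.058148 kN·m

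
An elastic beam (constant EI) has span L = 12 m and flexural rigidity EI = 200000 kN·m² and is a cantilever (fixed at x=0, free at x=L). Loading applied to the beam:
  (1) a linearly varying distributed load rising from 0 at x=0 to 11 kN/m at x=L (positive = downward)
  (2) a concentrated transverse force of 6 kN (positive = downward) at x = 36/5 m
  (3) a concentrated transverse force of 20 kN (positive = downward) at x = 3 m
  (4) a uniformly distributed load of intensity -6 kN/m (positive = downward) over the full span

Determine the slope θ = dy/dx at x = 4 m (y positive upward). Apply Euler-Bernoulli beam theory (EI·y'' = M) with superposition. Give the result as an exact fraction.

θ(4) = -13333/4500000 rad

Load 1 — triangular load w₀=11 kN/m (0→w₀ over full span):
  θ_1 = (w₀Lx²/4-w₀L²x/3-w₀x⁴/(24L))/EI = (11·12·4²/4-11·12²·4/3-11·4⁴/(24·12))/200000 = -1793/225000 rad
Load 2 — point force P=6 kN at a=36/5 m (b=L-a=24/5):
  θ_2 = -Px(2a-x)/(2EI)  [x≤a] = -6·4·(2·(36/5)-4)/(2·200000) = -39/62500 rad
Load 3 — point force P=20 kN at a=3 m (b=L-a=9):
  θ_3 = -Pa²/(2EI)  [x>a] = -20·3²/(2·200000) = -9/20000 rad
Load 4 — uniform load w=-6 kN/m over full span:
  θ_4 = -wx(x²-3Lx+3L²)/(6EI) = -(-6)·4·(4²-3·12·4+3·12²)/(6·200000) = 19/3125 rad
Superposition: θ = Σ θ_i = -13333/4500000 rad ≈ -0.002963 rad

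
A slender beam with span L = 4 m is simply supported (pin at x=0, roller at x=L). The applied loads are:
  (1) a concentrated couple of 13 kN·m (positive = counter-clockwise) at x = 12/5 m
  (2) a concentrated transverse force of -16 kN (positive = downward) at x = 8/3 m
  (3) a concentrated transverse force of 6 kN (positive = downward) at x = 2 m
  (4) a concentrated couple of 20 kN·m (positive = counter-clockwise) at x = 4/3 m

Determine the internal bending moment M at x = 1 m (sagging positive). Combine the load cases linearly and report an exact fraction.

Load 1 — applied couple M₀=13 kN·m at a=12/5 m (b=L-a=8/5):
  M_1 = M₀x/L  [x≤a] = 13·1/4 = 13/4 kN·m
Load 2 — point force P=-16 kN at a=8/3 m (b=L-a=4/3):
  M_2 = Pbx/L  [x≤a] = (-16)·(4/3)·1/4 = -16/3 kN·m
Load 3 — point force P=6 kN at a=2 m (b=L-a=2):
  M_3 = Pbx/L  [x≤a] = 6·2·1/4 = 3 kN·m
Load 4 — applied couple M₀=20 kN·m at a=4/3 m (b=L-a=8/3):
  M_4 = M₀x/L  [x≤a] = 20·1/4 = 5 kN·m
Superposition: M = Σ M_i = 71/12 kN·m ≈ 5.916667 kN·m

M(1) = 71/12 kN·m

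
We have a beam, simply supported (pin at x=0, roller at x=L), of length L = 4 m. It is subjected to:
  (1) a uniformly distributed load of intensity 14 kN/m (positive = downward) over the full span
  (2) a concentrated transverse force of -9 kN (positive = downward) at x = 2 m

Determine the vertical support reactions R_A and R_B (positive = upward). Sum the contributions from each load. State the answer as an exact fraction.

Load 1 — uniform load w=14 kN/m over full span:
  R_A = wL/2 = 14·4/2 = 28 kN
  R_B = wL/2 = 14·4/2 = 28 kN
Load 2 — point force P=-9 kN at a=2 m (b=L-a=2):
  R_A = Pb/L = (-9)·2/4 = -9/2 kN
  R_B = Pa/L = (-9)·2/4 = -9/2 kN
Superposition: R_A = 47/2 kN, R_B = 47/2 kN

R_A = 47/2 kN, R_B = 47/2 kN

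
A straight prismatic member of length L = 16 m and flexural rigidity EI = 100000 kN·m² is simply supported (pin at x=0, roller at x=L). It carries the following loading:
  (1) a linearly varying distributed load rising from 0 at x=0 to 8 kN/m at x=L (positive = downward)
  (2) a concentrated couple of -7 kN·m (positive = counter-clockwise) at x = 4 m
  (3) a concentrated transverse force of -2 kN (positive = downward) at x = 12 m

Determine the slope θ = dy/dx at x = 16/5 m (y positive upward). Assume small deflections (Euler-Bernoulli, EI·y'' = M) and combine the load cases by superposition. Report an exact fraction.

θ(16/5) = -5937151/1125000000 rad

Load 1 — triangular load w₀=8 kN/m (0→w₀ over full span):
  θ_1 = -w₀(7L⁴-30L²x²+15x⁴)/(360LEI) = -8·(7·16⁴-30·16²·(16/5)²+15·(16/5)⁴)/(360·16·100000) = -93184/17578125 rad
Load 2 — applied couple M₀=-7 kN·m at a=4 m (b=L-a=12):
  θ_2 = (M₀x²/(2L)+C₁)/EI  [x≤a] with C₁=M₀(3b²-L²)/(6L)=-77/6 = ((-7)·(16/5)²/(2·16)+(-77/6))/100000 = -2261/15000000 rad
Load 3 — point force P=-2 kN at a=12 m (b=L-a=4):
  θ_3 = -Pb(L²-b²-3x²)/(6LEI)  [x≤a] = -(-2)·4·(16²-4²-3·(16/5)²)/(6·16·100000) = 109/625000 rad
Superposition: θ = Σ θ_i = -5937151/1125000000 rad ≈ -0.005277 rad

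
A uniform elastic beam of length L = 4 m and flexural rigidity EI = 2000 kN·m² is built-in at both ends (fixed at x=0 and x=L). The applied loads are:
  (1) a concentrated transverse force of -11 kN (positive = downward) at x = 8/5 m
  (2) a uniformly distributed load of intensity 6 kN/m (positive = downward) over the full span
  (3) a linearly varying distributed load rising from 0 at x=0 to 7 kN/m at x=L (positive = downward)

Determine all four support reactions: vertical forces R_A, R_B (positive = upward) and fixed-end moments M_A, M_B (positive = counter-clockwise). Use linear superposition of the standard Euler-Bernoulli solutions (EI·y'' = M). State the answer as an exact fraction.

Load 1 — point force P=-11 kN at a=8/5 m (b=L-a=12/5):
  R_A = Pb²(3a+b)/L³ = (-11)·(12/5)²·(3·(8/5)+(12/5))/4³ = -891/125 kN
  M_A = Pab²/L² = (-11)·(8/5)·(12/5)²/4² = -792/125 kN·m
  R_B = Pa²(a+3b)/L³ = (-11)·(8/5)²·((8/5)+3·(12/5))/4³ = -484/125 kN
  M_B = -Pa²b/L² = -(-11)·(8/5)²·(12/5)/4² = 528/125 kN·m
Load 2 — uniform load w=6 kN/m over full span:
  R_A = wL/2 = 6·4/2 = 12 kN
  M_A = wL²/12 = 6·4²/12 = 8 kN·m
  R_B = wL/2 = 6·4/2 = 12 kN
  M_B = -wL²/12 = -6·4²/12 = -8 kN·m
Load 3 — triangular load w₀=7 kN/m (0→w₀ over full span):
  R_A = 3w₀L/20 = 3·7·4/20 = 21/5 kN
  M_A = w₀L²/30 = 7·4²/30 = 56/15 kN·m
  R_B = 7w₀L/20 = 7·7·4/20 = 49/5 kN
  M_B = -w₀L²/20 = -7·4²/20 = -28/5 kN·m
Superposition: R_A = 1134/125 kN, M_A = 2024/375 kN·m, R_B = 2241/125 kN, M_B = -1172/125 kN·m

R_A = 1134/125 kN, M_A = 2024/375 kN·m, R_B = 2241/125 kN, M_B = -1172/125 kN·m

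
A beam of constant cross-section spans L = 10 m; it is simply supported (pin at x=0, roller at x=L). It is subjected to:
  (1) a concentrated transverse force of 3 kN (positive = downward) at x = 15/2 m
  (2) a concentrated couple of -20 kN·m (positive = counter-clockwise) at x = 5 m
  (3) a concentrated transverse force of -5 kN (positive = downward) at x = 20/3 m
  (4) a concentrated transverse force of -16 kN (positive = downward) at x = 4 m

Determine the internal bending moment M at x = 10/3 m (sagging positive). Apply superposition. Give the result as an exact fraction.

Load 1 — point force P=3 kN at a=15/2 m (b=L-a=5/2):
  M_1 = Pbx/L  [x≤a] = 3·(5/2)·(10/3)/10 = 5/2 kN·m
Load 2 — applied couple M₀=-20 kN·m at a=5 m (b=L-a=5):
  M_2 = M₀x/L  [x≤a] = (-20)·(10/3)/10 = -20/3 kN·m
Load 3 — point force P=-5 kN at a=20/3 m (b=L-a=10/3):
  M_3 = Pbx/L  [x≤a] = (-5)·(10/3)·(10/3)/10 = -50/9 kN·m
Load 4 — point force P=-16 kN at a=4 m (b=L-a=6):
  M_4 = Pbx/L  [x≤a] = (-16)·6·(10/3)/10 = -32 kN·m
Superposition: M = Σ M_i = -751/18 kN·m ≈ -41.722222 kN·m

M(10/3) = -751/18 kN·m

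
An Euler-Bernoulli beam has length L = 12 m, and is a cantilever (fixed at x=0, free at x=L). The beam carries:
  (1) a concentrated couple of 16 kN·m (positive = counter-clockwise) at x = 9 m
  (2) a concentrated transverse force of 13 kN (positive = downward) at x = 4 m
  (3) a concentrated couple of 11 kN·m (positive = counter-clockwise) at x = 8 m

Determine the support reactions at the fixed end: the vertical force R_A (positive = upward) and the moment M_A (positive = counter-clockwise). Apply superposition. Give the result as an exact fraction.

Load 1 — applied couple M₀=16 kN·m at a=9 m (b=L-a=3):
  R_A = 0 kN
  M_A = -M₀ = -16 kN·m
Load 2 — point force P=13 kN at a=4 m (b=L-a=8):
  R_A = P = 13 kN
  M_A = Pa = 13·4 = 52 kN·m
Load 3 — applied couple M₀=11 kN·m at a=8 m (b=L-a=4):
  R_A = 0 kN
  M_A = -M₀ = -11 kN·m
Superposition: R_A = 13 kN, M_A = 25 kN·m

R_A = 13 kN, M_A = 25 kN·m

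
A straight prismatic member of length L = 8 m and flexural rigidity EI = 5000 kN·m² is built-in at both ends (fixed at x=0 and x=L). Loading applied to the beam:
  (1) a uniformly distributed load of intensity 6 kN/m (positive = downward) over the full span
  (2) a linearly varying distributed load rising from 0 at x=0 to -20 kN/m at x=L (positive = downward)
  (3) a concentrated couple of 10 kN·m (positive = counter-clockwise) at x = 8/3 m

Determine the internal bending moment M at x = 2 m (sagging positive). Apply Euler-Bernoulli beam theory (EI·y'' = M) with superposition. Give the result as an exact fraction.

Load 1 — uniform load w=6 kN/m over full span:
  M_1 = wLx/2 - wL²/12 - wx²/2 = 6·8·2/2 - 6·8²/12 - 6·2²/2 = 4 kN·m
Load 2 — triangular load w₀=-20 kN/m (0→w₀ over full span):
  M_2 = 3w₀Lx/20 - w₀L²/30 - w₀x³/(6L) = 3·(-20)·8·2/20 - (-20)·8²/30 - (-20)·2³/(6·8) = -2 kN·m
Load 3 — applied couple M₀=10 kN·m at a=8/3 m (b=L-a=16/3):
  M_3 = R_Ax - M_A  [x≤a] with R_A=5/3, M_A=0 = (5/3)·2 - 0 = 10/3 kN·m
Superposition: M = Σ M_i = 16/3 kN·m ≈ 5.333333 kN·m

M(2) = 16/3 kN·m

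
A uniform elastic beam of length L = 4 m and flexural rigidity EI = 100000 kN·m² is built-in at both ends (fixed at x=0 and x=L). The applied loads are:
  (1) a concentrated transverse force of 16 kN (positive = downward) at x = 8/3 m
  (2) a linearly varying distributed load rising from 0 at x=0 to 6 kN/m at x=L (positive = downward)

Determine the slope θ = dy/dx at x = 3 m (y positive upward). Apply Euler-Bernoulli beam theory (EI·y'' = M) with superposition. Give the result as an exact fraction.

θ(3) = 3667/72000000 rad

Load 1 — point force P=16 kN at a=8/3 m (b=L-a=4/3):
  θ_1 = Pa²(L-x)(2bL-(3b+a)(L-x))/(2L³EI)  [x>a] = 16·(8/3)²·(4-3)·(2·(4/3)·4-(3·(4/3)+(8/3))·(4-3))/(2·4³·100000) = 1/28125 rad
Load 2 — triangular load w₀=6 kN/m (0→w₀ over full span):
  θ_2 = -w₀(2x(L-x)(L-2x)(x+2L)+x²(L-x)²)/(120LEI) = -6·(2·3·(4-3)·(4-2·3)·(3+2·4)+3²·(4-3)²)/(120·4·100000) = 123/8000000 rad
Superposition: θ = Σ θ_i = 3667/72000000 rad ≈ 0.000051 rad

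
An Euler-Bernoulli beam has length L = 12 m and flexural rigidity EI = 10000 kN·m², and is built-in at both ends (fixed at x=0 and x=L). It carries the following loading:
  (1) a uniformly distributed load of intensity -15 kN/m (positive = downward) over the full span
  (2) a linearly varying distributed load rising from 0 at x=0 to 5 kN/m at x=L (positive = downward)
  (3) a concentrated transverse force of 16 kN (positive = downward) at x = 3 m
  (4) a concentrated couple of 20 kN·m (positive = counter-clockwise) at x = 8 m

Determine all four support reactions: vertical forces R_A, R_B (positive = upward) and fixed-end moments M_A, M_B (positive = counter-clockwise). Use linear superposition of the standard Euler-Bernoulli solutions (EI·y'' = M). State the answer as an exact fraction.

R_A = -1175/18 kN, M_A = -367/3 kN·m, R_B = -1237/18 kN, M_B = 135 kN·m

Load 1 — uniform load w=-15 kN/m over full span:
  R_A = wL/2 = (-15)·12/2 = -90 kN
  M_A = wL²/12 = (-15)·12²/12 = -180 kN·m
  R_B = wL/2 = (-15)·12/2 = -90 kN
  M_B = -wL²/12 = -(-15)·12²/12 = 180 kN·m
Load 2 — triangular load w₀=5 kN/m (0→w₀ over full span):
  R_A = 3w₀L/20 = 3·5·12/20 = 9 kN
  M_A = w₀L²/30 = 5·12²/30 = 24 kN·m
  R_B = 7w₀L/20 = 7·5·12/20 = 21 kN
  M_B = -w₀L²/20 = -5·12²/20 = -36 kN·m
Load 3 — point force P=16 kN at a=3 m (b=L-a=9):
  R_A = Pb²(3a+b)/L³ = 16·9²·(3·3+9)/12³ = 27/2 kN
  M_A = Pab²/L² = 16·3·9²/12² = 27 kN·m
  R_B = Pa²(a+3b)/L³ = 16·3²·(3+3·9)/12³ = 5/2 kN
  M_B = -Pa²b/L² = -16·3²·9/12² = -9 kN·m
Load 4 — applied couple M₀=20 kN·m at a=8 m (b=L-a=4):
  R_A = 6M₀ab/L³ = 6·20·8·4/12³ = 20/9 kN
  M_A = M₀b(2a-b)/L² = 20·4·(2·8-4)/12² = 20/3 kN·m
  R_B = -6M₀ab/L³ = -6·20·8·4/12³ = -20/9 kN
  M_B = M₀a(2b-a)/L² = 20·8·(2·4-8)/12² = 0 kN·m
Superposition: R_A = -1175/18 kN, M_A = -367/3 kN·m, R_B = -1237/18 kN, M_B = 135 kN·m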